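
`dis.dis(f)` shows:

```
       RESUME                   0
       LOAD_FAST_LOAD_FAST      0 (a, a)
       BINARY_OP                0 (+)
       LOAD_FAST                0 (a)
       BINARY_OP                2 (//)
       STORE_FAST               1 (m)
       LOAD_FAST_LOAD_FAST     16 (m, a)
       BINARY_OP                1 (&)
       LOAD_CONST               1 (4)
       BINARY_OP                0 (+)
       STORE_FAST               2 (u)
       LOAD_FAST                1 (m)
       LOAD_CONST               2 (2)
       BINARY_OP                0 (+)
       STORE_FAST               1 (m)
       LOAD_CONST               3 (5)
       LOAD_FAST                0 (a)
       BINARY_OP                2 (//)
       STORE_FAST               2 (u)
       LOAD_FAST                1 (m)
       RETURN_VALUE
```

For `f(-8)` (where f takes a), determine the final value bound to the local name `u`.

LOAD_FAST_LOAD_FAST a,a → push -8,-8. Stack: [-8, -8]
BINARY_OP + → -8 + -8 = -16. Stack: [-16]
LOAD_FAST a → push -8. Stack: [-16, -8]
BINARY_OP // → -16 // -8 = 2. Stack: [2]
STORE_FAST m → m=2. Stack: []
LOAD_FAST_LOAD_FAST m,a → push 2,-8. Stack: [2, -8]
BINARY_OP & → 2 & -8 = 0. Stack: [0]
LOAD_CONST → push 4. Stack: [0, 4]
BINARY_OP + → 0 + 4 = 4. Stack: [4]
STORE_FAST u → u=4. Stack: []
LOAD_FAST m → push 2. Stack: [2]
LOAD_CONST → push 2. Stack: [2, 2]
BINARY_OP + → 2 + 2 = 4. Stack: [4]
STORE_FAST m → m=4. Stack: []
LOAD_CONST → push 5. Stack: [5]
LOAD_FAST a → push -8. Stack: [5, -8]
BINARY_OP // → 5 // -8 = -1. Stack: [-1]
STORE_FAST u → u=-1. Stack: []
LOAD_FAST m → push 4. Stack: [4]
RETURN_VALUE → return 4.

-1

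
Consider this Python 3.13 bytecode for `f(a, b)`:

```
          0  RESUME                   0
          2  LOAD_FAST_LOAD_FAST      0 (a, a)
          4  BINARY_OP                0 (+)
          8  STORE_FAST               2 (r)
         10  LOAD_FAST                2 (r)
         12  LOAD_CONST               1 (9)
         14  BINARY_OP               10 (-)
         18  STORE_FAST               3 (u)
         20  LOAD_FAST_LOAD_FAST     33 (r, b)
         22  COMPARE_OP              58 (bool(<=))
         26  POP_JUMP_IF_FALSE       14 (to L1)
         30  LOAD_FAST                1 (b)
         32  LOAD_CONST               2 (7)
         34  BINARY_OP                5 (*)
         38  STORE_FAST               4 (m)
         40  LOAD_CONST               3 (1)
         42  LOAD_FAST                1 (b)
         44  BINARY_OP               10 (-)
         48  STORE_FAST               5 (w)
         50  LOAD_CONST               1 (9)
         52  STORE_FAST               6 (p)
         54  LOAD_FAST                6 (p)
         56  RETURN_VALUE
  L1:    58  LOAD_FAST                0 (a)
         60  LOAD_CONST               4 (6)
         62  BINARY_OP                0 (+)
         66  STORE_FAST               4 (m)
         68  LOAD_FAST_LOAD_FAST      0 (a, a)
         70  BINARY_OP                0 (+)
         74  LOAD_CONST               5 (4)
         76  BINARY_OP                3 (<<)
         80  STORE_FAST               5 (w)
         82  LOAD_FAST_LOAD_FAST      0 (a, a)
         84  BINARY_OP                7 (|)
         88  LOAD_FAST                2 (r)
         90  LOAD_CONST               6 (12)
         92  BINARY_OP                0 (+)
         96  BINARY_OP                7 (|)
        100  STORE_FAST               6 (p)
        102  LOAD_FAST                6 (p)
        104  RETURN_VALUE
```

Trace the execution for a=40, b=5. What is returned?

LOAD_FAST_LOAD_FAST a,a → push 40,40. Stack: [40, 40]
BINARY_OP + → 40 + 40 = 80. Stack: [80]
STORE_FAST r → r=80. Stack: []
LOAD_FAST r → push 80. Stack: [80]
LOAD_CONST → push 9. Stack: [80, 9]
BINARY_OP - → 80 - 9 = 71. Stack: [71]
STORE_FAST u → u=71. Stack: []
LOAD_FAST_LOAD_FAST r,b → push 80,5. Stack: [80, 5]
COMPARE_OP bool(<=) → 80 vs 5 = False. Stack: [False]
POP_JUMP_IF_FALSE → pop False; jump. Stack: []
LOAD_FAST a → push 40. Stack: [40]
LOAD_CONST → push 6. Stack: [40, 6]
BINARY_OP + → 40 + 6 = 46. Stack: [46]
STORE_FAST m → m=46. Stack: []
LOAD_FAST_LOAD_FAST a,a → push 40,40. Stack: [40, 40]
BINARY_OP + → 40 + 40 = 80. Stack: [80]
LOAD_CONST → push 4. Stack: [80, 4]
BINARY_OP << → 80 << 4 = 1280. Stack: [1280]
STORE_FAST w → w=1280. Stack: []
LOAD_FAST_LOAD_FAST a,a → push 40,40. Stack: [40, 40]
BINARY_OP | → 40 | 40 = 40. Stack: [40]
LOAD_FAST r → push 80. Stack: [40, 80]
LOAD_CONST → push 12. Stack: [40, 80, 12]
BINARY_OP + → 80 + 12 = 92. Stack: [40, 92]
BINARY_OP | → 40 | 92 = 124. Stack: [124]
STORE_FAST p → p=124. Stack: []
LOAD_FAST p → push 124. Stack: [124]
RETURN_VALUE → return 124.

124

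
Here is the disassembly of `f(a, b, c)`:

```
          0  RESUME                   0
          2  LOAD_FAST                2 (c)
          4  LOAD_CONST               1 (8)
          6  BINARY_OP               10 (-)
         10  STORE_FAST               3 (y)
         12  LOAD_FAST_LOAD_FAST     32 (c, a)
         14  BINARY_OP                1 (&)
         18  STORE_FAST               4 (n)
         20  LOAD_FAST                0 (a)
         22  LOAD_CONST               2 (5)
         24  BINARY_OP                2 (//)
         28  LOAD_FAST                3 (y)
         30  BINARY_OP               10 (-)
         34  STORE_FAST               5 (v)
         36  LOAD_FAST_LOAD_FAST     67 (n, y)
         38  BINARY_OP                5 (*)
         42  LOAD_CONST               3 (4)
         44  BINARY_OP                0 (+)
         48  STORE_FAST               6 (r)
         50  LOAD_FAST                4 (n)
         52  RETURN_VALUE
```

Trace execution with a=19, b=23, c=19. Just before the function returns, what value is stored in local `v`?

-8

LOAD_FAST c → push 19. Stack: [19]
LOAD_CONST → push 8. Stack: [19, 8]
BINARY_OP - → 19 - 8 = 11. Stack: [11]
STORE_FAST y → y=11. Stack: []
LOAD_FAST_LOAD_FAST c,a → push 19,19. Stack: [19, 19]
BINARY_OP & → 19 & 19 = 19. Stack: [19]
STORE_FAST n → n=19. Stack: []
LOAD_FAST a → push 19. Stack: [19]
LOAD_CONST → push 5. Stack: [19, 5]
BINARY_OP // → 19 // 5 = 3. Stack: [3]
LOAD_FAST y → push 11. Stack: [3, 11]
BINARY_OP - → 3 - 11 = -8. Stack: [-8]
STORE_FAST v → v=-8. Stack: []
LOAD_FAST_LOAD_FAST n,y → push 19,11. Stack: [19, 11]
BINARY_OP * → 19 * 11 = 209. Stack: [209]
LOAD_CONST → push 4. Stack: [209, 4]
BINARY_OP + → 209 + 4 = 213. Stack: [213]
STORE_FAST r → r=213. Stack: []
LOAD_FAST n → push 19. Stack: [19]
RETURN_VALUE → return 19.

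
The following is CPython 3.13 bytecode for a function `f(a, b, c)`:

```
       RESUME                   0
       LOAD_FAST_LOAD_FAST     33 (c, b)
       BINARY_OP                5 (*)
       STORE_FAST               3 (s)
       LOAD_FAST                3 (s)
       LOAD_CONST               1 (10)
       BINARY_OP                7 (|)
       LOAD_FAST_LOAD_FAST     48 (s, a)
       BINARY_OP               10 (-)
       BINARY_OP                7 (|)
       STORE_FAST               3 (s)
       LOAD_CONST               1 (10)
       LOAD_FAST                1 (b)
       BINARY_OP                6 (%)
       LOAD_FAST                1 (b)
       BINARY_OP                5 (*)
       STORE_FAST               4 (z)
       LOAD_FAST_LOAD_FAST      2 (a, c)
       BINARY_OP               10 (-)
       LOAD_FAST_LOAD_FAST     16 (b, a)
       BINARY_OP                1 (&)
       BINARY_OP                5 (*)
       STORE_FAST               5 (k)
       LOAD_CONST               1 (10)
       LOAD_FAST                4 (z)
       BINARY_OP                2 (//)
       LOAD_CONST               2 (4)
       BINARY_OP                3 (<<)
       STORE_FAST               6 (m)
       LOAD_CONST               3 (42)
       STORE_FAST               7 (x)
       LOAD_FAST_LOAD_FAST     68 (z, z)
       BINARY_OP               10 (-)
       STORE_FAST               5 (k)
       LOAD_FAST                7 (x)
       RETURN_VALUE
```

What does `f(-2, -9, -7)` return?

LOAD_FAST_LOAD_FAST c,b → push -7,-9. Stack: [-7, -9]
BINARY_OP * → -7 * -9 = 63. Stack: [63]
STORE_FAST s → s=63. Stack: []
LOAD_FAST s → push 63. Stack: [63]
LOAD_CONST → push 10. Stack: [63, 10]
BINARY_OP | → 63 | 10 = 63. Stack: [63]
LOAD_FAST_LOAD_FAST s,a → push 63,-2. Stack: [63, 63, -2]
BINARY_OP - → 63 - -2 = 65. Stack: [63, 65]
BINARY_OP | → 63 | 65 = 127. Stack: [127]
STORE_FAST s → s=127. Stack: []
LOAD_CONST → push 10. Stack: [10]
LOAD_FAST b → push -9. Stack: [10, -9]
BINARY_OP % → 10 % -9 = -8. Stack: [-8]
LOAD_FAST b → push -9. Stack: [-8, -9]
BINARY_OP * → -8 * -9 = 72. Stack: [72]
STORE_FAST z → z=72. Stack: []
LOAD_FAST_LOAD_FAST a,c → push -2,-7. Stack: [-2, -7]
BINARY_OP - → -2 - -7 = 5. Stack: [5]
LOAD_FAST_LOAD_FAST b,a → push -9,-2. Stack: [5, -9, -2]
BINARY_OP & → -9 & -2 = -10. Stack: [5, -10]
BINARY_OP * → 5 * -10 = -50. Stack: [-50]
STORE_FAST k → k=-50. Stack: []
LOAD_CONST → push 10. Stack: [10]
LOAD_FAST z → push 72. Stack: [10, 72]
BINARY_OP // → 10 // 72 = 0. Stack: [0]
LOAD_CONST → push 4. Stack: [0, 4]
BINARY_OP << → 0 << 4 = 0. Stack: [0]
STORE_FAST m → m=0. Stack: []
LOAD_CONST → push 42. Stack: [42]
STORE_FAST x → x=42. Stack: []
LOAD_FAST_LOAD_FAST z,z → push 72,72. Stack: [72, 72]
BINARY_OP - → 72 - 72 = 0. Stack: [0]
STORE_FAST k → k=0. Stack: []
LOAD_FAST x → push 42. Stack: [42]
RETURN_VALUE → return 42.

42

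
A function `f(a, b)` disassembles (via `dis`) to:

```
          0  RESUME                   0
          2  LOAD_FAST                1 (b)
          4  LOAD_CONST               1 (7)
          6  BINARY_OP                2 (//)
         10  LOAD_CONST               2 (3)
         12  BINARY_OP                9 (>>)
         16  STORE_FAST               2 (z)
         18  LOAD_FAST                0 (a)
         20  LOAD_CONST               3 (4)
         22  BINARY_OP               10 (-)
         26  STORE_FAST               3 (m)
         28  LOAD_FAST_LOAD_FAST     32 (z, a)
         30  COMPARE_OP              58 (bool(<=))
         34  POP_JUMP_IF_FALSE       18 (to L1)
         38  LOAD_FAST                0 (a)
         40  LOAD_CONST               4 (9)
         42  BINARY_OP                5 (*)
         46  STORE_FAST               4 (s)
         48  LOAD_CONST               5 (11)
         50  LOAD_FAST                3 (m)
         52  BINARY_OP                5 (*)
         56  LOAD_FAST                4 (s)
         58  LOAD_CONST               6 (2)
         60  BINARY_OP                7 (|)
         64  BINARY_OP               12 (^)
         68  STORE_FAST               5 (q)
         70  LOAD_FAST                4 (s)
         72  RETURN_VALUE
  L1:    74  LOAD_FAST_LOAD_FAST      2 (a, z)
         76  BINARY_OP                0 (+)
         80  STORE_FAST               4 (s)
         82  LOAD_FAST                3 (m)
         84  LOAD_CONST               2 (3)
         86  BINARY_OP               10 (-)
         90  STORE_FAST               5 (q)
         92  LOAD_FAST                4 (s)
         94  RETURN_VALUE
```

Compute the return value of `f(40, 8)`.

LOAD_FAST b → push 8. Stack: [8]
LOAD_CONST → push 7. Stack: [8, 7]
BINARY_OP // → 8 // 7 = 1. Stack: [1]
LOAD_CONST → push 3. Stack: [1, 3]
BINARY_OP >> → 1 >> 3 = 0. Stack: [0]
STORE_FAST z → z=0. Stack: []
LOAD_FAST a → push 40. Stack: [40]
LOAD_CONST → push 4. Stack: [40, 4]
BINARY_OP - → 40 - 4 = 36. Stack: [36]
STORE_FAST m → m=36. Stack: []
LOAD_FAST_LOAD_FAST z,a → push 0,40. Stack: [0, 40]
COMPARE_OP bool(<=) → 0 vs 40 = True. Stack: [True]
POP_JUMP_IF_FALSE → pop True; no jump. Stack: []
LOAD_FAST a → push 40. Stack: [40]
LOAD_CONST → push 9. Stack: [40, 9]
BINARY_OP * → 40 * 9 = 360. Stack: [360]
STORE_FAST s → s=360. Stack: []
LOAD_CONST → push 11. Stack: [11]
LOAD_FAST m → push 36. Stack: [11, 36]
BINARY_OP * → 11 * 36 = 396. Stack: [396]
LOAD_FAST s → push 360. Stack: [396, 360]
LOAD_CONST → push 2. Stack: [396, 360, 2]
BINARY_OP | → 360 | 2 = 362. Stack: [396, 362]
BINARY_OP ^ → 396 ^ 362 = 230. Stack: [230]
STORE_FAST q → q=230. Stack: []
LOAD_FAST s → push 360. Stack: [360]
RETURN_VALUE → return 360.

360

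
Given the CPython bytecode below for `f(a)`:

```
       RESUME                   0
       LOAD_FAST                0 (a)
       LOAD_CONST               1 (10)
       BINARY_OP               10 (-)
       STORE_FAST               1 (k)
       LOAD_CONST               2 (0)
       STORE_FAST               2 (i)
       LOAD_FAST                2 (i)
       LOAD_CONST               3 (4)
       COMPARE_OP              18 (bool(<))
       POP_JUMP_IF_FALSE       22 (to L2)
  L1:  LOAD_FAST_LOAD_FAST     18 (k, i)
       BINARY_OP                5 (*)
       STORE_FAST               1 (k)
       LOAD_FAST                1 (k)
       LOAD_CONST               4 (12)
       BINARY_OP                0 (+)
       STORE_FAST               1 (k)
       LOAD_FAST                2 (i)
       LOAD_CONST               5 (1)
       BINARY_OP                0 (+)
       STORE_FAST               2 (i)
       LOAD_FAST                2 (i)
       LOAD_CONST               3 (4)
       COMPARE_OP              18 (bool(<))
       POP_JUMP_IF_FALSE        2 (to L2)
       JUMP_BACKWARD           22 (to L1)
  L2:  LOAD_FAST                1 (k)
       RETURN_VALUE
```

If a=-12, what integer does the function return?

LOAD_FAST a → push -12
LOAD_CONST → push 10
BINARY_OP - → -12 - 10 = -22
STORE_FAST k → k=-22
LOAD_CONST → push 0
STORE_FAST i → i=0
LOAD_FAST i → push 0
LOAD_CONST → push 4
COMPARE_OP bool(<) → 0 vs 4 = True
POP_JUMP_IF_FALSE → pop True; no jump
LOAD_FAST_LOAD_FAST k,i → push -22,0
BINARY_OP * → -22 * 0 = 0
STORE_FAST k → k=0
LOAD_FAST k → push 0
LOAD_CONST → push 12
BINARY_OP + → 0 + 12 = 12
STORE_FAST k → k=12
LOAD_FAST i → push 0
LOAD_CONST → push 1
BINARY_OP + → 0 + 1 = 1
STORE_FAST i → i=1
LOAD_FAST i → push 1
LOAD_CONST → push 4
COMPARE_OP bool(<) → 1 vs 4 = True
POP_JUMP_IF_FALSE → pop True; no jump
LOAD_FAST_LOAD_FAST k,i → push 12,1
BINARY_OP * → 12 * 1 = 12
STORE_FAST k → k=12
LOAD_FAST k → push 12
LOAD_CONST → push 12
BINARY_OP + → 12 + 12 = 24
STORE_FAST k → k=24
LOAD_FAST i → push 1
LOAD_CONST → push 1
BINARY_OP + → 1 + 1 = 2
STORE_FAST i → i=2
LOAD_FAST i → push 2
LOAD_CONST → push 4
COMPARE_OP bool(<) → 2 vs 4 = True
POP_JUMP_IF_FALSE → pop True; no jump
LOAD_FAST_LOAD_FAST k,i → push 24,2
BINARY_OP * → 24 * 2 = 48
STORE_FAST k → k=48
LOAD_FAST k → push 48
LOAD_CONST → push 12
BINARY_OP + → 48 + 12 = 60
STORE_FAST k → k=60
LOAD_FAST i → push 2
LOAD_CONST → push 1
BINARY_OP + → 2 + 1 = 3
STORE_FAST i → i=3
LOAD_FAST i → push 3
LOAD_CONST → push 4
COMPARE_OP bool(<) → 3 vs 4 = True
POP_JUMP_IF_FALSE → pop True; no jump
LOAD_FAST_LOAD_FAST k,i → push 60,3
BINARY_OP * → 60 * 3 = 180
STORE_FAST k → k=180
LOAD_FAST k → push 180
LOAD_CONST → push 12
BINARY_OP + → 180 + 12 = 192
STORE_FAST k → k=192
LOAD_FAST i → push 3
LOAD_CONST → push 1
BINARY_OP + → 3 + 1 = 4
STORE_FAST i → i=4
LOAD_FAST i → push 4
LOAD_CONST → push 4
COMPARE_OP bool(<) → 4 vs 4 = False
POP_JUMP_IF_FALSE → pop False; jump
LOAD_FAST k → push 192
RETURN_VALUE → return 192.

192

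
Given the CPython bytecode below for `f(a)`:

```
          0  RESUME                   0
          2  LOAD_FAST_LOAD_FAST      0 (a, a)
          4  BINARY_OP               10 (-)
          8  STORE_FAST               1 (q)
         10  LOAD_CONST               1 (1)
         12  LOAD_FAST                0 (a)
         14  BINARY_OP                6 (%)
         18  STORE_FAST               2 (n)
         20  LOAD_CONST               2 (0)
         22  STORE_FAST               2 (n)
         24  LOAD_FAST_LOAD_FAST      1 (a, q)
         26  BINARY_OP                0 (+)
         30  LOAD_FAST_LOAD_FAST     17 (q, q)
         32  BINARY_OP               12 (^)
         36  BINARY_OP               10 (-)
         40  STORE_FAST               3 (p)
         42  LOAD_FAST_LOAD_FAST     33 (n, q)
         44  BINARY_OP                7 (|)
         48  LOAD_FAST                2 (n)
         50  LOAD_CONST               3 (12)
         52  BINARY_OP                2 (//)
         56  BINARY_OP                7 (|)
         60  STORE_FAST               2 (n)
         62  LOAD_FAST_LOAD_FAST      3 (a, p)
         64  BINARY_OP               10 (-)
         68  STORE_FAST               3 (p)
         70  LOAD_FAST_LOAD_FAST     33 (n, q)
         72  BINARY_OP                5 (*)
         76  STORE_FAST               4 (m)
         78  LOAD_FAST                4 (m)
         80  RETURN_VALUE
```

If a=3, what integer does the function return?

LOAD_FAST_LOAD_FAST a,a → push 3,3. Stack: [3, 3]
BINARY_OP - → 3 - 3 = 0. Stack: [0]
STORE_FAST q → q=0. Stack: []
LOAD_CONST → push 1. Stack: [1]
LOAD_FAST a → push 3. Stack: [1, 3]
BINARY_OP % → 1 % 3 = 1. Stack: [1]
STORE_FAST n → n=1. Stack: []
LOAD_CONST → push 0. Stack: [0]
STORE_FAST n → n=0. Stack: []
LOAD_FAST_LOAD_FAST a,q → push 3,0. Stack: [3, 0]
BINARY_OP + → 3 + 0 = 3. Stack: [3]
LOAD_FAST_LOAD_FAST q,q → push 0,0. Stack: [3, 0, 0]
BINARY_OP ^ → 0 ^ 0 = 0. Stack: [3, 0]
BINARY_OP - → 3 - 0 = 3. Stack: [3]
STORE_FAST p → p=3. Stack: []
LOAD_FAST_LOAD_FAST n,q → push 0,0. Stack: [0, 0]
BINARY_OP | → 0 | 0 = 0. Stack: [0]
LOAD_FAST n → push 0. Stack: [0, 0]
LOAD_CONST → push 12. Stack: [0, 0, 12]
BINARY_OP // → 0 // 12 = 0. Stack: [0, 0]
BINARY_OP | → 0 | 0 = 0. Stack: [0]
STORE_FAST n → n=0. Stack: []
LOAD_FAST_LOAD_FAST a,p → push 3,3. Stack: [3, 3]
BINARY_OP - → 3 - 3 = 0. Stack: [0]
STORE_FAST p → p=0. Stack: []
LOAD_FAST_LOAD_FAST n,q → push 0,0. Stack: [0, 0]
BINARY_OP * → 0 * 0 = 0. Stack: [0]
STORE_FAST m → m=0. Stack: []
LOAD_FAST m → push 0. Stack: [0]
RETURN_VALUE → return 0.

0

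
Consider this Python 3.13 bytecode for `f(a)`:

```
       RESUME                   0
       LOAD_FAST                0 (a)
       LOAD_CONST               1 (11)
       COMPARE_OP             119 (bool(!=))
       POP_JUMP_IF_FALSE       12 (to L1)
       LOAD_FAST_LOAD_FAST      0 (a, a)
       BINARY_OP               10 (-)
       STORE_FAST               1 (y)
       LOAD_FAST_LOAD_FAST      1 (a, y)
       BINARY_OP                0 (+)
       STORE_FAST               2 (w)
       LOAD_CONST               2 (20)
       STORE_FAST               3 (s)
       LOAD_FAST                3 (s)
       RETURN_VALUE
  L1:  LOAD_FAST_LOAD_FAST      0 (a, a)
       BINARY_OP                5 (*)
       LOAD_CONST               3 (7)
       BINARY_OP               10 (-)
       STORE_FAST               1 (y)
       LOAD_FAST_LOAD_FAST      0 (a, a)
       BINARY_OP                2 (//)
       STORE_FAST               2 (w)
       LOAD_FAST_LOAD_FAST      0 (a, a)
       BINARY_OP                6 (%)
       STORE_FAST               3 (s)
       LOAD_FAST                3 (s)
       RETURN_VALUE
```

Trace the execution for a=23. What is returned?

20

LOAD_FAST a → push 23. Stack: [23]
LOAD_CONST → push 11. Stack: [23, 11]
COMPARE_OP bool(!=) → 23 vs 11 = True. Stack: [True]
POP_JUMP_IF_FALSE → pop True; no jump. Stack: []
LOAD_FAST_LOAD_FAST a,a → push 23,23. Stack: [23, 23]
BINARY_OP - → 23 - 23 = 0. Stack: [0]
STORE_FAST y → y=0. Stack: []
LOAD_FAST_LOAD_FAST a,y → push 23,0. Stack: [23, 0]
BINARY_OP + → 23 + 0 = 23. Stack: [23]
STORE_FAST w → w=23. Stack: []
LOAD_CONST → push 20. Stack: [20]
STORE_FAST s → s=20. Stack: []
LOAD_FAST s → push 20. Stack: [20]
RETURN_VALUE → return 20.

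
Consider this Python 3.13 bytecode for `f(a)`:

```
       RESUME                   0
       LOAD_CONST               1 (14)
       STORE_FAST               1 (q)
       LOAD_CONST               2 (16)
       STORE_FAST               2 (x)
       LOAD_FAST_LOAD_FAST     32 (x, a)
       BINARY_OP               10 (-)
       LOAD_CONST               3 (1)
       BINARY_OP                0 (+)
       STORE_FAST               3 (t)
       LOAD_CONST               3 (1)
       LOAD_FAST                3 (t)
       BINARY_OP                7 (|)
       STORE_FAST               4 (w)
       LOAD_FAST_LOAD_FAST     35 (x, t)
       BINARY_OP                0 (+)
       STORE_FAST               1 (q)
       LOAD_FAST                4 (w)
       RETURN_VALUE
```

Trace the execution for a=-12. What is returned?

29

LOAD_CONST → push 14. Stack: [14]
STORE_FAST q → q=14. Stack: []
LOAD_CONST → push 16. Stack: [16]
STORE_FAST x → x=16. Stack: []
LOAD_FAST_LOAD_FAST x,a → push 16,-12. Stack: [16, -12]
BINARY_OP - → 16 - -12 = 28. Stack: [28]
LOAD_CONST → push 1. Stack: [28, 1]
BINARY_OP + → 28 + 1 = 29. Stack: [29]
STORE_FAST t → t=29. Stack: []
LOAD_CONST → push 1. Stack: [1]
LOAD_FAST t → push 29. Stack: [1, 29]
BINARY_OP | → 1 | 29 = 29. Stack: [29]
STORE_FAST w → w=29. Stack: []
LOAD_FAST_LOAD_FAST x,t → push 16,29. Stack: [16, 29]
BINARY_OP + → 16 + 29 = 45. Stack: [45]
STORE_FAST q → q=45. Stack: []
LOAD_FAST w → push 29. Stack: [29]
RETURN_VALUE → return 29.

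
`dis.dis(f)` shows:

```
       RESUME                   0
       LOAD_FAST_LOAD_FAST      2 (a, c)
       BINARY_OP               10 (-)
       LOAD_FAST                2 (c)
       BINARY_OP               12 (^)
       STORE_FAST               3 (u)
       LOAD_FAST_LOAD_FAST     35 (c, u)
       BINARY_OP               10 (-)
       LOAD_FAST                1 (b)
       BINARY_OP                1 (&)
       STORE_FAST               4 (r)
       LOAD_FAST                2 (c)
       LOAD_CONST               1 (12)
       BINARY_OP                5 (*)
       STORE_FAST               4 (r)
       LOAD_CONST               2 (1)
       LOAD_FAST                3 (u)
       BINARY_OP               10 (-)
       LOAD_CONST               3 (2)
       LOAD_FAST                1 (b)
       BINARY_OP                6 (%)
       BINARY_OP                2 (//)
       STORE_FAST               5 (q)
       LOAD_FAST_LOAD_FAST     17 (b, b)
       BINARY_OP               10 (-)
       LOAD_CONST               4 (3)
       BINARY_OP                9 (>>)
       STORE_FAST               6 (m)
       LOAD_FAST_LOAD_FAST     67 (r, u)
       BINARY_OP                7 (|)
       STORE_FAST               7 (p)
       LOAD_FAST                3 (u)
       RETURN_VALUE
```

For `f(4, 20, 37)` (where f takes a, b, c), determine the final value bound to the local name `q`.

LOAD_FAST_LOAD_FAST a,c → push 4,37. Stack: [4, 37]
BINARY_OP - → 4 - 37 = -33. Stack: [-33]
LOAD_FAST c → push 37. Stack: [-33, 37]
BINARY_OP ^ → -33 ^ 37 = -6. Stack: [-6]
STORE_FAST u → u=-6. Stack: []
LOAD_FAST_LOAD_FAST c,u → push 37,-6. Stack: [37, -6]
BINARY_OP - → 37 - -6 = 43. Stack: [43]
LOAD_FAST b → push 20. Stack: [43, 20]
BINARY_OP & → 43 & 20 = 0. Stack: [0]
STORE_FAST r → r=0. Stack: []
LOAD_FAST c → push 37. Stack: [37]
LOAD_CONST → push 12. Stack: [37, 12]
BINARY_OP * → 37 * 12 = 444. Stack: [444]
STORE_FAST r → r=444. Stack: []
LOAD_CONST → push 1. Stack: [1]
LOAD_FAST u → push -6. Stack: [1, -6]
BINARY_OP - → 1 - -6 = 7. Stack: [7]
LOAD_CONST → push 2. Stack: [7, 2]
LOAD_FAST b → push 20. Stack: [7, 2, 20]
BINARY_OP % → 2 % 20 = 2. Stack: [7, 2]
BINARY_OP // → 7 // 2 = 3. Stack: [3]
STORE_FAST q → q=3. Stack: []
LOAD_FAST_LOAD_FAST b,b → push 20,20. Stack: [20, 20]
BINARY_OP - → 20 - 20 = 0. Stack: [0]
LOAD_CONST → push 3. Stack: [0, 3]
BINARY_OP >> → 0 >> 3 = 0. Stack: [0]
STORE_FAST m → m=0. Stack: []
LOAD_FAST_LOAD_FAST r,u → push 444,-6. Stack: [444, -6]
BINARY_OP | → 444 | -6 = -2. Stack: [-2]
STORE_FAST p → p=-2. Stack: []
LOAD_FAST u → push -6. Stack: [-6]
RETURN_VALUE → return -6.

3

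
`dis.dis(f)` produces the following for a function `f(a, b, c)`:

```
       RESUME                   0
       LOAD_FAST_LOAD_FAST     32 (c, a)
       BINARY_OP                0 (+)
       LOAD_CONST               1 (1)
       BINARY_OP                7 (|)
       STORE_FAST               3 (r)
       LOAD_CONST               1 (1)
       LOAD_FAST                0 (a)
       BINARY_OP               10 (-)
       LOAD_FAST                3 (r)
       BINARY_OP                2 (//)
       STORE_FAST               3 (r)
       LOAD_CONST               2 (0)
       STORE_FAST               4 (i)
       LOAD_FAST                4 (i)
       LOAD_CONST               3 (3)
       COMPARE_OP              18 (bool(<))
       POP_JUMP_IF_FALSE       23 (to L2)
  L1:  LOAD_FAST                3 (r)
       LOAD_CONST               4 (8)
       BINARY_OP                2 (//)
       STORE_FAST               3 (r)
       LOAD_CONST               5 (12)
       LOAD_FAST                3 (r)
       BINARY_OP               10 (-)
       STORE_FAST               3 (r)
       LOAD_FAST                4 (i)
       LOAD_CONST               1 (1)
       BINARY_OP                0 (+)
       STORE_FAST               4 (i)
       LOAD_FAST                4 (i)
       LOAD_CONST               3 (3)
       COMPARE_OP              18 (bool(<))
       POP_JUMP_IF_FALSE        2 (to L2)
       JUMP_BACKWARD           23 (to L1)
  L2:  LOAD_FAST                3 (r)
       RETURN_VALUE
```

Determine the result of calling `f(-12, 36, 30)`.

11

LOAD_FAST_LOAD_FAST c,a → push 30,-12. Stack: [30, -12]
BINARY_OP + → 30 + -12 = 18. Stack: [18]
LOAD_CONST → push 1. Stack: [18, 1]
BINARY_OP | → 18 | 1 = 19. Stack: [19]
STORE_FAST r → r=19. Stack: []
LOAD_CONST → push 1. Stack: [1]
LOAD_FAST a → push -12. Stack: [1, -12]
BINARY_OP - → 1 - -12 = 13. Stack: [13]
LOAD_FAST r → push 19. Stack: [13, 19]
BINARY_OP // → 13 // 19 = 0. Stack: [0]
STORE_FAST r → r=0. Stack: []
LOAD_CONST → push 0. Stack: [0]
STORE_FAST i → i=0. Stack: []
LOAD_FAST i → push 0. Stack: [0]
LOAD_CONST → push 3. Stack: [0, 3]
COMPARE_OP bool(<) → 0 vs 3 = True. Stack: [True]
POP_JUMP_IF_FALSE → pop True; no jump. Stack: []
LOAD_FAST r → push 0. Stack: [0]
LOAD_CONST → push 8. Stack: [0, 8]
BINARY_OP // → 0 // 8 = 0. Stack: [0]
STORE_FAST r → r=0. Stack: []
LOAD_CONST → push 12. Stack: [12]
LOAD_FAST r → push 0. Stack: [12, 0]
BINARY_OP - → 12 - 0 = 12. Stack: [12]
STORE_FAST r → r=12. Stack: []
LOAD_FAST i → push 0. Stack: [0]
LOAD_CONST → push 1. Stack: [0, 1]
BINARY_OP + → 0 + 1 = 1. Stack: [1]
STORE_FAST i → i=1. Stack: []
LOAD_FAST i → push 1. Stack: [1]
LOAD_CONST → push 3. Stack: [1, 3]
COMPARE_OP bool(<) → 1 vs 3 = True. Stack: [True]
POP_JUMP_IF_FALSE → pop True; no jump. Stack: []
LOAD_FAST r → push 12. Stack: [12]
LOAD_CONST → push 8. Stack: [12, 8]
BINARY_OP // → 12 // 8 = 1. Stack: [1]
STORE_FAST r → r=1. Stack: []
LOAD_CONST → push 12. Stack: [12]
LOAD_FAST r → push 1. Stack: [12, 1]
BINARY_OP - → 12 - 1 = 11. Stack: [11]
STORE_FAST r → r=11. Stack: []
LOAD_FAST i → push 1. Stack: [1]
LOAD_CONST → push 1. Stack: [1, 1]
BINARY_OP + → 1 + 1 = 2. Stack: [2]
STORE_FAST i → i=2. Stack: []
LOAD_FAST i → push 2. Stack: [2]
LOAD_CONST → push 3. Stack: [2, 3]
COMPARE_OP bool(<) → 2 vs 3 = True. Stack: [True]
POP_JUMP_IF_FALSE → pop True; no jump. Stack: []
LOAD_FAST r → push 11. Stack: [11]
LOAD_CONST → push 8. Stack: [11, 8]
BINARY_OP // → 11 // 8 = 1. Stack: [1]
STORE_FAST r → r=1. Stack: []
LOAD_CONST → push 12. Stack: [12]
LOAD_FAST r → push 1. Stack: [12, 1]
BINARY_OP - → 12 - 1 = 11. Stack: [11]
STORE_FAST r → r=11. Stack: []
LOAD_FAST i → push 2. Stack: [2]
LOAD_CONST → push 1. Stack: [2, 1]
BINARY_OP + → 2 + 1 = 3. Stack: [3]
STORE_FAST i → i=3. Stack: []
LOAD_FAST i → push 3. Stack: [3]
LOAD_CONST → push 3. Stack: [3, 3]
COMPARE_OP bool(<) → 3 vs 3 = False. Stack: [False]
POP_JUMP_IF_FALSE → pop False; jump. Stack: []
LOAD_FAST r → push 11. Stack: [11]
RETURN_VALUE → return 11.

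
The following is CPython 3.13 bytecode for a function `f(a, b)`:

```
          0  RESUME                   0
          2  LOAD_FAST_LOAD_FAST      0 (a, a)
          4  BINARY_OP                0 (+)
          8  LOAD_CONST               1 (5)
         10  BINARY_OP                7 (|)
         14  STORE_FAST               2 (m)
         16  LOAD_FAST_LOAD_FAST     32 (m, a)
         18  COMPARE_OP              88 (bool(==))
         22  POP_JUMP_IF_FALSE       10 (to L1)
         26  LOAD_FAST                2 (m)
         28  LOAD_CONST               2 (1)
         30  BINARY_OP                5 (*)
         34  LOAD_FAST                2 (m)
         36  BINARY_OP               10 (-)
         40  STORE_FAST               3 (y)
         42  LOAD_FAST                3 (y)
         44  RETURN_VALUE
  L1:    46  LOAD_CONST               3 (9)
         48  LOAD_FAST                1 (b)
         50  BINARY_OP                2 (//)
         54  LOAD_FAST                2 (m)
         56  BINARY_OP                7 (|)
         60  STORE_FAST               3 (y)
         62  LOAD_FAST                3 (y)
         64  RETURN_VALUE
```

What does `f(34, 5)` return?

69

LOAD_FAST_LOAD_FAST a,a → push 34,34. Stack: [34, 34]
BINARY_OP + → 34 + 34 = 68. Stack: [68]
LOAD_CONST → push 5. Stack: [68, 5]
BINARY_OP | → 68 | 5 = 69. Stack: [69]
STORE_FAST m → m=69. Stack: []
LOAD_FAST_LOAD_FAST m,a → push 69,34. Stack: [69, 34]
COMPARE_OP bool(==) → 69 vs 34 = False. Stack: [False]
POP_JUMP_IF_FALSE → pop False; jump. Stack: []
LOAD_CONST → push 9. Stack: [9]
LOAD_FAST b → push 5. Stack: [9, 5]
BINARY_OP // → 9 // 5 = 1. Stack: [1]
LOAD_FAST m → push 69. Stack: [1, 69]
BINARY_OP | → 1 | 69 = 69. Stack: [69]
STORE_FAST y → y=69. Stack: []
LOAD_FAST y → push 69. Stack: [69]
RETURN_VALUE → return 69.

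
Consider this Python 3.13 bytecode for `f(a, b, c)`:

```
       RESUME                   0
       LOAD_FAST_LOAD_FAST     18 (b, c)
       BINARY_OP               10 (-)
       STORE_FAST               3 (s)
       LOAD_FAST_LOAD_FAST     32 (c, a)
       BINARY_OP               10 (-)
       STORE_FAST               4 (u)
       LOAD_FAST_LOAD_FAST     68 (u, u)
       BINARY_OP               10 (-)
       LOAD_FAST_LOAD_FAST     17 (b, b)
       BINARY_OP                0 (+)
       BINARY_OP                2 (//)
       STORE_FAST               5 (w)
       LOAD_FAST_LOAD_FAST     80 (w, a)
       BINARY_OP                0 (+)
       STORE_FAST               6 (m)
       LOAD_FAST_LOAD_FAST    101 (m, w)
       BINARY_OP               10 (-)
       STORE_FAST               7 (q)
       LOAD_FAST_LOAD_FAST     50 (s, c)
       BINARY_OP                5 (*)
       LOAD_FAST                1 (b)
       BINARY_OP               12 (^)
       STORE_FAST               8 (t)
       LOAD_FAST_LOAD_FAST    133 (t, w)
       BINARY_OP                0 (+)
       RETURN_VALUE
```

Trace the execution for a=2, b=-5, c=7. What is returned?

LOAD_FAST_LOAD_FAST b,c → push -5,7. Stack: [-5, 7]
BINARY_OP - → -5 - 7 = -12. Stack: [-12]
STORE_FAST s → s=-12. Stack: []
LOAD_FAST_LOAD_FAST c,a → push 7,2. Stack: [7, 2]
BINARY_OP - → 7 - 2 = 5. Stack: [5]
STORE_FAST u → u=5. Stack: []
LOAD_FAST_LOAD_FAST u,u → push 5,5. Stack: [5, 5]
BINARY_OP - → 5 - 5 = 0. Stack: [0]
LOAD_FAST_LOAD_FAST b,b → push -5,-5. Stack: [0, -5, -5]
BINARY_OP + → -5 + -5 = -10. Stack: [0, -10]
BINARY_OP // → 0 // -10 = 0. Stack: [0]
STORE_FAST w → w=0. Stack: []
LOAD_FAST_LOAD_FAST w,a → push 0,2. Stack: [0, 2]
BINARY_OP + → 0 + 2 = 2. Stack: [2]
STORE_FAST m → m=2. Stack: []
LOAD_FAST_LOAD_FAST m,w → push 2,0. Stack: [2, 0]
BINARY_OP - → 2 - 0 = 2. Stack: [2]
STORE_FAST q → q=2. Stack: []
LOAD_FAST_LOAD_FAST s,c → push -12,7. Stack: [-12, 7]
BINARY_OP * → -12 * 7 = -84. Stack: [-84]
LOAD_FAST b → push -5. Stack: [-84, -5]
BINARY_OP ^ → -84 ^ -5 = 87. Stack: [87]
STORE_FAST t → t=87. Stack: []
LOAD_FAST_LOAD_FAST t,w → push 87,0. Stack: [87, 0]
BINARY_OP + → 87 + 0 = 87. Stack: [87]
RETURN_VALUE → return 87.

87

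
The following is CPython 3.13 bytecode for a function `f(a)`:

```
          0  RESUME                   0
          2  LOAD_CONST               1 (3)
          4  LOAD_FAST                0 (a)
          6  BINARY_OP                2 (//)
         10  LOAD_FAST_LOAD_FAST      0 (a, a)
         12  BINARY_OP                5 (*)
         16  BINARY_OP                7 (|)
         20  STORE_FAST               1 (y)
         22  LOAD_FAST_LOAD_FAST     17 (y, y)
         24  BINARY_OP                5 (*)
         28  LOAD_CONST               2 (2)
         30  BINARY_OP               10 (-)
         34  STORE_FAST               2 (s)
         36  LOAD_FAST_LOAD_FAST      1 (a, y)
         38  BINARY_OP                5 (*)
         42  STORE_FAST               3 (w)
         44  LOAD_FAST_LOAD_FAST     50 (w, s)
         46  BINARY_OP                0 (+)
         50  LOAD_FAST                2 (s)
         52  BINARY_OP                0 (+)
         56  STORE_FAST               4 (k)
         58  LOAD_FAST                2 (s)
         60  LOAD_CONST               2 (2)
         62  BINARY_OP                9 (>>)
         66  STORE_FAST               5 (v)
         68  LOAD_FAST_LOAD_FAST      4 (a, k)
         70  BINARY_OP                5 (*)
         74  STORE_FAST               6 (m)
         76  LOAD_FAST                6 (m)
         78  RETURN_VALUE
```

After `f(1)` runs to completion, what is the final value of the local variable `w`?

LOAD_CONST → push 3. Stack: [3]
LOAD_FAST a → push 1. Stack: [3, 1]
BINARY_OP // → 3 // 1 = 3. Stack: [3]
LOAD_FAST_LOAD_FAST a,a → push 1,1. Stack: [3, 1, 1]
BINARY_OP * → 1 * 1 = 1. Stack: [3, 1]
BINARY_OP | → 3 | 1 = 3. Stack: [3]
STORE_FAST y → y=3. Stack: []
LOAD_FAST_LOAD_FAST y,y → push 3,3. Stack: [3, 3]
BINARY_OP * → 3 * 3 = 9. Stack: [9]
LOAD_CONST → push 2. Stack: [9, 2]
BINARY_OP - → 9 - 2 = 7. Stack: [7]
STORE_FAST s → s=7. Stack: []
LOAD_FAST_LOAD_FAST a,y → push 1,3. Stack: [1, 3]
BINARY_OP * → 1 * 3 = 3. Stack: [3]
STORE_FAST w → w=3. Stack: []
LOAD_FAST_LOAD_FAST w,s → push 3,7. Stack: [3, 7]
BINARY_OP + → 3 + 7 = 10. Stack: [10]
LOAD_FAST s → push 7. Stack: [10, 7]
BINARY_OP + → 10 + 7 = 17. Stack: [17]
STORE_FAST k → k=17. Stack: []
LOAD_FAST s → push 7. Stack: [7]
LOAD_CONST → push 2. Stack: [7, 2]
BINARY_OP >> → 7 >> 2 = 1. Stack: [1]
STORE_FAST v → v=1. Stack: []
LOAD_FAST_LOAD_FAST a,k → push 1,17. Stack: [1, 17]
BINARY_OP * → 1 * 17 = 17. Stack: [17]
STORE_FAST m → m=17. Stack: []
LOAD_FAST m → push 17. Stack: [17]
RETURN_VALUE → return 17.

3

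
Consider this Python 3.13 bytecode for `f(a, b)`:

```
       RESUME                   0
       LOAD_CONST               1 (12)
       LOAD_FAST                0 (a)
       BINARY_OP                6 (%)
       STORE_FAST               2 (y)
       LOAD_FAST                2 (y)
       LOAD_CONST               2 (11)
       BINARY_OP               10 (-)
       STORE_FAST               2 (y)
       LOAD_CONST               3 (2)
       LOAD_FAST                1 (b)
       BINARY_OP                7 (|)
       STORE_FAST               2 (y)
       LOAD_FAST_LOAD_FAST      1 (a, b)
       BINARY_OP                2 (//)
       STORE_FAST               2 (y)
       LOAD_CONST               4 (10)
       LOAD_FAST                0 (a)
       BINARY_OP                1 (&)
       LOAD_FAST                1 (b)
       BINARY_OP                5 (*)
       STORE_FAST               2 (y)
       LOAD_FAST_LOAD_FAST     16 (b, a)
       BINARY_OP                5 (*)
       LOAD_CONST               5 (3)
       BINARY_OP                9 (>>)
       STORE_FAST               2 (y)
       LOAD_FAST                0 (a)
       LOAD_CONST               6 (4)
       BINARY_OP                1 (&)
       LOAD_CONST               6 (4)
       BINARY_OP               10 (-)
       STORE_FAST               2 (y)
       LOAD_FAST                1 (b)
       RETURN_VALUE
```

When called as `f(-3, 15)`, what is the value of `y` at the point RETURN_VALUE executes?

LOAD_CONST → push 12. Stack: [12]
LOAD_FAST a → push -3. Stack: [12, -3]
BINARY_OP % → 12 % -3 = 0. Stack: [0]
STORE_FAST y → y=0. Stack: []
LOAD_FAST y → push 0. Stack: [0]
LOAD_CONST → push 11. Stack: [0, 11]
BINARY_OP - → 0 - 11 = -11. Stack: [-11]
STORE_FAST y → y=-11. Stack: []
LOAD_CONST → push 2. Stack: [2]
LOAD_FAST b → push 15. Stack: [2, 15]
BINARY_OP | → 2 | 15 = 15. Stack: [15]
STORE_FAST y → y=15. Stack: []
LOAD_FAST_LOAD_FAST a,b → push -3,15. Stack: [-3, 15]
BINARY_OP // → -3 // 15 = -1. Stack: [-1]
STORE_FAST y → y=-1. Stack: []
LOAD_CONST → push 10. Stack: [10]
LOAD_FAST a → push -3. Stack: [10, -3]
BINARY_OP & → 10 & -3 = 8. Stack: [8]
LOAD_FAST b → push 15. Stack: [8, 15]
BINARY_OP * → 8 * 15 = 120. Stack: [120]
STORE_FAST y → y=120. Stack: []
LOAD_FAST_LOAD_FAST b,a → push 15,-3. Stack: [15, -3]
BINARY_OP * → 15 * -3 = -45. Stack: [-45]
LOAD_CONST → push 3. Stack: [-45, 3]
BINARY_OP >> → -45 >> 3 = -6. Stack: [-6]
STORE_FAST y → y=-6. Stack: []
LOAD_FAST a → push -3. Stack: [-3]
LOAD_CONST → push 4. Stack: [-3, 4]
BINARY_OP & → -3 & 4 = 4. Stack: [4]
LOAD_CONST → push 4. Stack: [4, 4]
BINARY_OP - → 4 - 4 = 0. Stack: [0]
STORE_FAST y → y=0. Stack: []
LOAD_FAST b → push 15. Stack: [15]
RETURN_VALUE → return 15.

0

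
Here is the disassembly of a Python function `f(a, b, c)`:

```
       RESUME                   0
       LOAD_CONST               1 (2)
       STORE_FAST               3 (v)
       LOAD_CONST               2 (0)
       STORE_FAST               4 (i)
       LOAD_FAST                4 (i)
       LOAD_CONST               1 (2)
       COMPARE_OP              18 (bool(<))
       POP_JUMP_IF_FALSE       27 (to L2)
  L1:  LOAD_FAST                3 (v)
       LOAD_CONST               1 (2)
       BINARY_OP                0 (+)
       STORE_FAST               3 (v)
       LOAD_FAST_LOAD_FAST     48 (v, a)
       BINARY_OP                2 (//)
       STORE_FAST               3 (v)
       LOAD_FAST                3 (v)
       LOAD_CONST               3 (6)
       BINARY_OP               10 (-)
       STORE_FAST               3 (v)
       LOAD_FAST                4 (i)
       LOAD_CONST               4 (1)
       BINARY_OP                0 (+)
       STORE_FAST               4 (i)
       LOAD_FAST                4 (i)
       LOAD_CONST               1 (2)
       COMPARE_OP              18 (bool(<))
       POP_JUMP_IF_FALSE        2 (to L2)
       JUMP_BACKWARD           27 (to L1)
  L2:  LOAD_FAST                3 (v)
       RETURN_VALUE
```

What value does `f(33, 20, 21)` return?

LOAD_CONST → push 2. Stack: [2]
STORE_FAST v → v=2. Stack: []
LOAD_CONST → push 0. Stack: [0]
STORE_FAST i → i=0. Stack: []
LOAD_FAST i → push 0. Stack: [0]
LOAD_CONST → push 2. Stack: [0, 2]
COMPARE_OP bool(<) → 0 vs 2 = True. Stack: [True]
POP_JUMP_IF_FALSE → pop True; no jump. Stack: []
LOAD_FAST v → push 2. Stack: [2]
LOAD_CONST → push 2. Stack: [2, 2]
BINARY_OP + → 2 + 2 = 4. Stack: [4]
STORE_FAST v → v=4. Stack: []
LOAD_FAST_LOAD_FAST v,a → push 4,33. Stack: [4, 33]
BINARY_OP // → 4 // 33 = 0. Stack: [0]
STORE_FAST v → v=0. Stack: []
LOAD_FAST v → push 0. Stack: [0]
LOAD_CONST → push 6. Stack: [0, 6]
BINARY_OP - → 0 - 6 = -6. Stack: [-6]
STORE_FAST v → v=-6. Stack: []
LOAD_FAST i → push 0. Stack: [0]
LOAD_CONST → push 1. Stack: [0, 1]
BINARY_OP + → 0 + 1 = 1. Stack: [1]
STORE_FAST i → i=1. Stack: []
LOAD_FAST i → push 1. Stack: [1]
LOAD_CONST → push 2. Stack: [1, 2]
COMPARE_OP bool(<) → 1 vs 2 = True. Stack: [True]
POP_JUMP_IF_FALSE → pop True; no jump. Stack: []
LOAD_FAST v → push -6. Stack: [-6]
LOAD_CONST → push 2. Stack: [-6, 2]
BINARY_OP + → -6 + 2 = -4. Stack: [-4]
STORE_FAST v → v=-4. Stack: []
LOAD_FAST_LOAD_FAST v,a → push -4,33. Stack: [-4, 33]
BINARY_OP // → -4 // 33 = -1. Stack: [-1]
STORE_FAST v → v=-1. Stack: []
LOAD_FAST v → push -1. Stack: [-1]
LOAD_CONST → push 6. Stack: [-1, 6]
BINARY_OP - → -1 - 6 = -7. Stack: [-7]
STORE_FAST v → v=-7. Stack: []
LOAD_FAST i → push 1. Stack: [1]
LOAD_CONST → push 1. Stack: [1, 1]
BINARY_OP + → 1 + 1 = 2. Stack: [2]
STORE_FAST i → i=2. Stack: []
LOAD_FAST i → push 2. Stack: [2]
LOAD_CONST → push 2. Stack: [2, 2]
COMPARE_OP bool(<) → 2 vs 2 = False. Stack: [False]
POP_JUMP_IF_FALSE → pop False; jump. Stack: []
LOAD_FAST v → push -7. Stack: [-7]
RETURN_VALUE → return -7.

-7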